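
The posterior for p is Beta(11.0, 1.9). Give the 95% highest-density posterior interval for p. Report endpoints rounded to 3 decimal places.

The posterior is unimodal and skewed, so the HPD interval has equal density at both endpoints and is the shortest 95% interval.
Solving f(0.668) = f(0.996) with F(0.996) − F(0.668) = 0.95 gives [0.668, 0.996].
For comparison, the equal-tailed interval is [0.623, 0.982]; the HPD is narrower and shifted toward the mode.

[0.668, 0.996]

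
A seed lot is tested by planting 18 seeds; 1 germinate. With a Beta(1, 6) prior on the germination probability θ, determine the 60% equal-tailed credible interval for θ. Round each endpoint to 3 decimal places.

[0.034, 0.120]

Posterior: Beta(1+1, 6+17) = Beta(2, 23).
Equal-tailed 60% interval: the 0.2 and 0.8 quantiles of Beta(2, 23).
Posterior mean ≈ 0.080, SD ≈ 0.053; a Normal approximation gives roughly [0.035, 0.125].
Exact: F⁻¹(0.2) = 0.034; F⁻¹(0.8) = 0.120.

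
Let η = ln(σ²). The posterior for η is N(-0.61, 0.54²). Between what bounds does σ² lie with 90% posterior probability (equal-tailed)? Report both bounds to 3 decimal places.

[0.224, 1.321]

On the log scale the 90% interval is -0.61 ± 1.645 × 0.54 = [-1.4982, 0.2782].
Exponentiate: [e^-1.4982, e^0.2782] = [0.224, 1.321].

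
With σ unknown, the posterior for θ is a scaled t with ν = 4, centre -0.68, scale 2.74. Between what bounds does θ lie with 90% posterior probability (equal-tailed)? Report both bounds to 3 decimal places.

[-6.521, 5.161]

The t_4 distribution is symmetric; the 90% interval is -0.68 ± t·2.74 with t_{0.95,4} = 2.132.
Half-width: 2.132 × 2.74 = 5.841.
-0.68 − 5.841 = -6.521; -0.68 + 5.841 = 5.161.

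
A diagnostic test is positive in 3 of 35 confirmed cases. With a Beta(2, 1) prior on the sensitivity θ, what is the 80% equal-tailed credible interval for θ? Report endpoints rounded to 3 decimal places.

[0.067, 0.205]

Posterior: Beta(2+3, 1+32) = Beta(5, 33).
Equal-tailed 80% interval: the 0.1 and 0.9 quantiles of Beta(5, 33).
Posterior mean ≈ 0.132, SD ≈ 0.054; a Normal approximation gives roughly [0.062, 0.201].
Exact: F⁻¹(0.1) = 0.067; F⁻¹(0.9) = 0.205.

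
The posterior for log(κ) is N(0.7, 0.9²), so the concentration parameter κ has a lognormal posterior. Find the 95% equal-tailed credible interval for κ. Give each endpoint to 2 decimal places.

[0.35, 11.75]

On the log scale the 95% interval is 0.7 ± 1.960 × 0.9 = [-1.0640, 2.4640].
Exponentiate: [e^-1.0640, e^2.4640] = [0.35, 11.75].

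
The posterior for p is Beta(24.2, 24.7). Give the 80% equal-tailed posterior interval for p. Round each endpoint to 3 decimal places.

[0.404, 0.586]

Posterior: Beta(24.2, 24.7).
Equal-tailed 80% interval: the 0.1 and 0.9 quantiles of Beta(24.2, 24.7).
Posterior mean ≈ 0.495, SD ≈ 0.071; a Normal approximation gives roughly [0.404, 0.586].
Exact: F⁻¹(0.1) = 0.404; F⁻¹(0.9) = 0.586.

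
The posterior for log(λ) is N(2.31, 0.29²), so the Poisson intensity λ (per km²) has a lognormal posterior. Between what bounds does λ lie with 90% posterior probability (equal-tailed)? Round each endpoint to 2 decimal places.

[6.25, 16.23]

On the log scale the 90% interval is 2.31 ± 1.645 × 0.29 = [1.8330, 2.7870].
Exponentiate: [e^1.8330, e^2.7870] = [6.25, 16.23].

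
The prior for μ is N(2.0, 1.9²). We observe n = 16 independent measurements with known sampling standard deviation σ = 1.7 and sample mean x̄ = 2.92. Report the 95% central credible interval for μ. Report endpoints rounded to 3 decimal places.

[2.063, 3.689]

Posterior precision = 1/1.9² + 16/1.7² = 0.2770 + 5.5363 = 5.8133, so posterior SD = 0.4148.
Posterior mean = (2.0/1.9² + 16·2.92/1.7²) / 5.8133 = 2.8762.
Interval: 2.8762 ± 1.960 × 0.4148 → [2.063, 3.689].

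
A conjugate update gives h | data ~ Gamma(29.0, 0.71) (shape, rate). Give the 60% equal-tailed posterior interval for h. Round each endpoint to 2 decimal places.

[34.36, 47.05]

Posterior: Gamma(shape 29.0, rate 0.71).
Equal-tailed 60% interval: Gamma(29.0, 0.71) quantiles at 0.2 and 0.8.
Posterior mean ≈ 40.85, SD ≈ 7.58; a Normal approximation gives roughly [34.46, 47.23].
Exact: lower = 34.36; upper = 47.05.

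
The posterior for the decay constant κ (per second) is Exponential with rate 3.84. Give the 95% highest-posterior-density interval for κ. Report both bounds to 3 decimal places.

The exponential density is strictly decreasing on [0, ∞), so the HPD interval is anchored at 0: [0, q] with P(κ ≤ q) = 0.95.
q = −ln(1 − 0.95) / 3.84 = 2.9957 / 3.84 = 0.780.

[0.000, 0.780]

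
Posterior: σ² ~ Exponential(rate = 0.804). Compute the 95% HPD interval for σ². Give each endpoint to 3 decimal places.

[0.000, 3.726]

The exponential density is strictly decreasing on [0, ∞), so the HPD interval is anchored at 0: [0, q] with P(σ² ≤ q) = 0.95.
q = −ln(1 − 0.95) / 0.804 = 2.9957 / 0.804 = 3.726.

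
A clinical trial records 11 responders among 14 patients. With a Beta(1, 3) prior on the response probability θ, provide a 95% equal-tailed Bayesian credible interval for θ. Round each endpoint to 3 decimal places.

[0.440, 0.858]

Posterior: Beta(1+11, 3+3) = Beta(12, 6).
Equal-tailed 95% interval: the 0.025 and 0.975 quantiles of Beta(12, 6).
Posterior mean ≈ 0.667, SD ≈ 0.108; a Normal approximation gives roughly [0.455, 0.879].
Exact: F⁻¹(0.025) = 0.440; F⁻¹(0.975) = 0.858.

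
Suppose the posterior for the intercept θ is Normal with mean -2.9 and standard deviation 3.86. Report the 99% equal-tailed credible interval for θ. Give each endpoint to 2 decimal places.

The posterior is symmetric, so the 99% equal-tailed interval is θ = -2.9 ± z·3.86 with z = 2.576.
Half-width: 2.576 × 3.86 = 9.94.
-2.9 − 9.94 = -12.84; -2.9 + 9.94 = 7.04.

[-12.84, 7.04]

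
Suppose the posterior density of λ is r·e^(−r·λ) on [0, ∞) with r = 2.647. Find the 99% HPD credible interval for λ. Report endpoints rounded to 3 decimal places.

The exponential density is strictly decreasing on [0, ∞), so the HPD interval is anchored at 0: [0, q] with P(λ ≤ q) = 0.99.
q = −ln(1 − 0.99) / 2.647 = 4.6052 / 2.647 = 1.740.

[0.000, 1.740]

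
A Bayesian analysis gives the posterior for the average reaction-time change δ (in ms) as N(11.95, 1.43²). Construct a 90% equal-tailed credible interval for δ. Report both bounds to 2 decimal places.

The posterior is symmetric, so the 90% equal-tailed interval is δ = 11.95 ± z·1.43 with z = 1.645.
Half-width: 1.645 × 1.43 = 2.35.
11.95 − 2.35 = 9.60; 11.95 + 2.35 = 14.30.

[9.60, 14.30]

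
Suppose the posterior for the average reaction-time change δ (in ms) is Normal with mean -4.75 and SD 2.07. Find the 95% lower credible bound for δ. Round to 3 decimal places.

-8.155

Need L with P(δ ≥ L) = 0.95: L = -4.75 − z_{0.05}·2.07.
z = 1.645; L = -4.75 − 1.645 × 2.07 = -8.155.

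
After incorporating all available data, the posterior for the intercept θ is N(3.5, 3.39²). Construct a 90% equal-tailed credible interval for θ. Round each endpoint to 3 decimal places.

[-2.076, 9.076]

The posterior is symmetric, so the 90% equal-tailed interval is θ = 3.5 ± z·3.39 with z = 1.645.
Half-width: 1.645 × 3.39 = 5.576.
3.5 − 5.576 = -2.076; 3.5 + 5.576 = 9.076.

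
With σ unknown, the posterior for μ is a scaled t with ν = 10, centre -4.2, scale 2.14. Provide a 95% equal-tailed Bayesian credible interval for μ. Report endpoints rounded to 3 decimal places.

The t_10 distribution is symmetric; the 95% interval is -4.2 ± t·2.14 with t_{0.975,10} = 2.228.
Half-width: 2.228 × 2.14 = 4.768.
-4.2 − 4.768 = -8.968; -4.2 + 4.768 = 0.568.

[-8.968, 0.568]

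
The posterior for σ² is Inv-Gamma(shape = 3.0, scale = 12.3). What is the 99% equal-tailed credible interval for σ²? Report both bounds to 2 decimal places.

[1.33, 36.41]

Inverse-Gamma(3.0, 12.3) quantiles: F⁻¹(0.005) and F⁻¹(0.995).
Equivalently, 1/σ² ~ Gamma(3.0, rate = 12.3); invert its 0.995 and 0.005 quantiles.
Posterior mean ≈ 6.15, SD ≈ 6.15; a Normal approximation gives roughly [-9.69, 21.99].
Exact: lower = 1.33; upper = 36.41.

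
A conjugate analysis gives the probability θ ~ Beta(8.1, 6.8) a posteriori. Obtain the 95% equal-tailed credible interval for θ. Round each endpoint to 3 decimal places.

[0.297, 0.779]

Posterior: Beta(8.1, 6.8).
Equal-tailed 95% interval: the 0.025 and 0.975 quantiles of Beta(8.1, 6.8).
Posterior mean ≈ 0.544, SD ≈ 0.125; a Normal approximation gives roughly [0.299, 0.788].
Exact: F⁻¹(0.025) = 0.297; F⁻¹(0.975) = 0.779.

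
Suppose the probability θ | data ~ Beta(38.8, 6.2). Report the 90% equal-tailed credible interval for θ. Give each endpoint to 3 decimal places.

[0.770, 0.936]

Posterior: Beta(38.8, 6.2).
Equal-tailed 90% interval: the 0.05 and 0.95 quantiles of Beta(38.8, 6.2).
Posterior mean ≈ 0.862, SD ≈ 0.051; a Normal approximation gives roughly [0.779, 0.946].
Exact: F⁻¹(0.05) = 0.770; F⁻¹(0.95) = 0.936.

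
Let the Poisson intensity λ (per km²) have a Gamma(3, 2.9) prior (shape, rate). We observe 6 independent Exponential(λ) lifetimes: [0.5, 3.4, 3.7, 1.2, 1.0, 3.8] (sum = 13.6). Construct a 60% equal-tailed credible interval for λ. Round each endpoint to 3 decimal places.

Posterior: Gamma(3+6, 2.9+13.6) = Gamma(9, 16.5) (shape, rate).
Equal-tailed 60% interval: Gamma(9, 16.5) quantiles at 0.2 and 0.8.
Posterior mean ≈ 0.545, SD ≈ 0.182; a Normal approximation gives roughly [0.392, 0.698].
Exact: lower = 0.390; upper = 0.690.

[0.390, 0.690]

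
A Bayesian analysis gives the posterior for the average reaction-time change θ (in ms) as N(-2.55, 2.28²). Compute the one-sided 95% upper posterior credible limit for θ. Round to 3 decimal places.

Need U with P(θ ≤ U) = 0.95: U = -2.55 + z_{0.05}·2.28.
z = 1.645; U = -2.55 + 1.645 × 2.28 = 1.200.

1.200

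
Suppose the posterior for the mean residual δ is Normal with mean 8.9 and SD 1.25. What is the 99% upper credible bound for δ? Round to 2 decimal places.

Need U with P(δ ≤ U) = 0.99: U = 8.9 + z_{0.01}·1.25.
z = 2.326; U = 8.9 + 2.326 × 1.25 = 11.81.

11.81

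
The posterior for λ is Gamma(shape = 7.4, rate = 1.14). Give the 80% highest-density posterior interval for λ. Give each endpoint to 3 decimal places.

[3.203, 9.007]

The posterior is unimodal and skewed, so the HPD interval has equal density at both endpoints and is the shortest 80% interval.
Solving f(3.203) = f(9.007) with F(9.007) − F(3.203) = 0.80 gives [3.203, 9.007].
For comparison, the equal-tailed interval is [3.682, 9.675]; the HPD is narrower and shifted toward the mode.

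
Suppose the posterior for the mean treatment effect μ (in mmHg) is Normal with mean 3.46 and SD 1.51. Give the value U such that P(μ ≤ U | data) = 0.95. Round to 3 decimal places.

5.944

Need U with P(μ ≤ U) = 0.95: U = 3.46 + z_{0.05}·1.51.
z = 1.645; U = 3.46 + 1.645 × 1.51 = 5.944.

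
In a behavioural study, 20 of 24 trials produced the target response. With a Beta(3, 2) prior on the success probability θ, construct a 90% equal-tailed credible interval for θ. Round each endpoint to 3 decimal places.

Posterior: Beta(3+20, 2+4) = Beta(23, 6).
Equal-tailed 90% interval: the 0.05 and 0.95 quantiles of Beta(23, 6).
Posterior mean ≈ 0.793, SD ≈ 0.074; a Normal approximation gives roughly [0.671, 0.915].
Exact: F⁻¹(0.05) = 0.661; F⁻¹(0.95) = 0.902.

[0.661, 0.902]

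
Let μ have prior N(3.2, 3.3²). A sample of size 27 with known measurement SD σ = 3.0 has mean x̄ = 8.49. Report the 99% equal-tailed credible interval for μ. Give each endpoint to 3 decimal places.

[6.868, 9.798]

Posterior precision = 1/3.3² + 27/3.0² = 0.0918 + 3.0000 = 3.0918, so posterior SD = 0.5687.
Posterior mean = (3.2/3.3² + 27·8.49/3.0²) / 3.0918 = 8.3329.
Interval: 8.3329 ± 2.576 × 0.5687 → [6.868, 9.798].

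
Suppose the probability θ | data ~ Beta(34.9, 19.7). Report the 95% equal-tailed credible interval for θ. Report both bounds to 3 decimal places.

[0.509, 0.760]

Posterior: Beta(34.9, 19.7).
Equal-tailed 95% interval: the 0.025 and 0.975 quantiles of Beta(34.9, 19.7).
Posterior mean ≈ 0.639, SD ≈ 0.064; a Normal approximation gives roughly [0.513, 0.765].
Exact: F⁻¹(0.025) = 0.509; F⁻¹(0.975) = 0.760.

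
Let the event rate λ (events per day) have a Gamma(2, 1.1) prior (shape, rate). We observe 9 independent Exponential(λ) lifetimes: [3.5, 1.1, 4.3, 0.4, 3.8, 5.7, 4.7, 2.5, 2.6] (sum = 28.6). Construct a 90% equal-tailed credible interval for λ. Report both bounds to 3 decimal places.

[0.208, 0.571]

Posterior: Gamma(2+9, 1.1+28.6) = Gamma(11, 29.7) (shape, rate).
Equal-tailed 90% interval: Gamma(11, 29.7) quantiles at 0.05 and 0.95.
Posterior mean ≈ 0.370, SD ≈ 0.112; a Normal approximation gives roughly [0.187, 0.554].
Exact: lower = 0.208; upper = 0.571.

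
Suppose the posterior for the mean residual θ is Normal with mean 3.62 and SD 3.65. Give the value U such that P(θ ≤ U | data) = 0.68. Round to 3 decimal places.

5.327

Need U with P(θ ≤ U) = 0.68: U = 3.62 + z_{0.32}·3.65.
z = 0.468; U = 3.62 + 0.468 × 3.65 = 5.327.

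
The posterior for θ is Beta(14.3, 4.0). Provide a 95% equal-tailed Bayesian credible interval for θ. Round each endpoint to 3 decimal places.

[0.572, 0.933]

Posterior: Beta(14.3, 4.0).
Equal-tailed 95% interval: the 0.025 and 0.975 quantiles of Beta(14.3, 4.0).
Posterior mean ≈ 0.781, SD ≈ 0.094; a Normal approximation gives roughly [0.597, 0.966].
Exact: F⁻¹(0.025) = 0.572; F⁻¹(0.975) = 0.933.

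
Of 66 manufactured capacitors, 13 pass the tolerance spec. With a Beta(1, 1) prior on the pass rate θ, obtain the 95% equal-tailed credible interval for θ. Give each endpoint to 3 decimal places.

Posterior: Beta(1+13, 1+53) = Beta(14, 54).
Equal-tailed 95% interval: the 0.025 and 0.975 quantiles of Beta(14, 54).
Posterior mean ≈ 0.206, SD ≈ 0.049; a Normal approximation gives roughly [0.110, 0.301].
Exact: F⁻¹(0.025) = 0.119; F⁻¹(0.975) = 0.309.

[0.119, 0.309]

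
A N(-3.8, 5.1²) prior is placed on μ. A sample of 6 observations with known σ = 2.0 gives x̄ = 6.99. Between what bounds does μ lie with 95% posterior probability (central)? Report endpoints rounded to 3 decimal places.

Posterior precision = 1/5.1² + 6/2.0² = 0.0384 + 1.5000 = 1.5384, so posterior SD = 0.8062.
Posterior mean = (-3.8/5.1² + 6·6.99/2.0²) / 1.5384 = 6.7204.
Interval: 6.7204 ± 1.960 × 0.8062 → [5.140, 8.301].

[5.140, 8.301]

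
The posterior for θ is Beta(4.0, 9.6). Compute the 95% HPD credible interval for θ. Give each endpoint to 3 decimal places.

[0.078, 0.527]

The posterior is unimodal and skewed, so the HPD interval has equal density at both endpoints and is the shortest 95% interval.
Solving f(0.078) = f(0.527) with F(0.527) − F(0.078) = 0.95 gives [0.078, 0.527].
For comparison, the equal-tailed interval is [0.094, 0.551]; the HPD is narrower and shifted toward the mode.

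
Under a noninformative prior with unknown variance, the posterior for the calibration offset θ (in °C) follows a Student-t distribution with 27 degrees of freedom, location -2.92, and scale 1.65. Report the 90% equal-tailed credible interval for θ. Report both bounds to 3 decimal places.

The t_27 distribution is symmetric; the 90% interval is -2.92 ± t·1.65 with t_{0.95,27} = 1.703.
Half-width: 1.703 × 1.65 = 2.810.
-2.92 − 2.810 = -5.730; -2.92 + 2.810 = -0.110.

[-5.730, -0.110]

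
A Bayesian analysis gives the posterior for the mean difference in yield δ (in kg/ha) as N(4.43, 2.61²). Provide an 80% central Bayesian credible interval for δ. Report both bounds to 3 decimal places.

The posterior is symmetric, so the 80% equal-tailed interval is δ = 4.43 ± z·2.61 with z = 1.282.
Half-width: 1.282 × 2.61 = 3.345.
4.43 − 3.345 = 1.085; 4.43 + 3.345 = 7.775.

[1.085, 7.775]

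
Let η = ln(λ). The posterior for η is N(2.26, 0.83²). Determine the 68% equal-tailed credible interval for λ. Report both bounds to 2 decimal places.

On the log scale the 68% interval is 2.26 ± 0.994 × 0.83 = [1.4346, 3.0854].
Exponentiate: [e^1.4346, e^3.0854] = [4.20, 21.88].

[4.20, 21.88]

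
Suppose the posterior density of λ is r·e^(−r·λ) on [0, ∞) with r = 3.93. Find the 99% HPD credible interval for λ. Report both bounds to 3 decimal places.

[0.000, 1.172]

The exponential density is strictly decreasing on [0, ∞), so the HPD interval is anchored at 0: [0, q] with P(λ ≤ q) = 0.99.
q = −ln(1 − 0.99) / 3.93 = 4.6052 / 3.93 = 1.172.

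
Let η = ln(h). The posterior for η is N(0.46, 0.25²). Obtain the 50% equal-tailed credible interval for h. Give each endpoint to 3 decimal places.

[1.338, 1.875]

On the log scale the 50% interval is 0.46 ± 0.674 × 0.25 = [0.2914, 0.6286].
Exponentiate: [e^0.2914, e^0.6286] = [1.338, 1.875].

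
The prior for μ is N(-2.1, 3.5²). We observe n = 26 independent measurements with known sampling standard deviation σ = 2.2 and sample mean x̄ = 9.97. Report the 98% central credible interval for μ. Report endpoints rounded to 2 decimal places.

Posterior precision = 1/3.5² + 26/2.2² = 0.0816 + 5.3719 = 5.4535, so posterior SD = 0.4282.
Posterior mean = (-2.1/3.5² + 26·9.97/2.2²) / 5.4535 = 9.7893.
Interval: 9.7893 ± 2.326 × 0.4282 → [8.79, 10.79].

[8.79, 10.79]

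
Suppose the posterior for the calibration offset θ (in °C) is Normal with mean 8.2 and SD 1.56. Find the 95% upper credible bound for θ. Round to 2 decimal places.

10.77

Need U with P(θ ≤ U) = 0.95: U = 8.2 + z_{0.05}·1.56.
z = 1.645; U = 8.2 + 1.645 × 1.56 = 10.77.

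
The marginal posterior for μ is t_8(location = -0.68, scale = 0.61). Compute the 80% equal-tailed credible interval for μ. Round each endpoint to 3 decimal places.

The t_8 distribution is symmetric; the 80% interval is -0.68 ± t·0.61 with t_{0.9,8} = 1.397.
Half-width: 1.397 × 0.61 = 0.852.
-0.68 − 0.852 = -1.532; -0.68 + 0.852 = 0.172.

[-1.532, 0.172]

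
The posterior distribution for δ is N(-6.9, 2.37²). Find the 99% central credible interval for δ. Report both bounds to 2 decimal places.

The posterior is symmetric, so the 99% equal-tailed interval is δ = -6.9 ± z·2.37 with z = 2.576.
Half-width: 2.576 × 2.37 = 6.10.
-6.9 − 6.10 = -13.00; -6.9 + 6.10 = -0.80.

[-13.00, -0.80]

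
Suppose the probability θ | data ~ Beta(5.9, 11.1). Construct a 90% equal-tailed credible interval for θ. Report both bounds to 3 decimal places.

[0.173, 0.542]

Posterior: Beta(5.9, 11.1).
Equal-tailed 90% interval: the 0.05 and 0.95 quantiles of Beta(5.9, 11.1).
Posterior mean ≈ 0.347, SD ≈ 0.112; a Normal approximation gives roughly [0.163, 0.532].
Exact: F⁻¹(0.05) = 0.173; F⁻¹(0.95) = 0.542.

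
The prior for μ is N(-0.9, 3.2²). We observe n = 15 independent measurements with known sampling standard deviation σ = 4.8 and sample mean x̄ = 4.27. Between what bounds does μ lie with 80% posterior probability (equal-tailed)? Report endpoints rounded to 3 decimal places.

Posterior precision = 1/3.2² + 15/4.8² = 0.0977 + 0.6510 = 0.7487, so posterior SD = 1.1557.
Posterior mean = (-0.9/3.2² + 15·4.27/4.8²) / 0.7487 = 3.5957.
Interval: 3.5957 ± 1.282 × 1.1557 → [2.115, 5.077].

[2.115, 5.077]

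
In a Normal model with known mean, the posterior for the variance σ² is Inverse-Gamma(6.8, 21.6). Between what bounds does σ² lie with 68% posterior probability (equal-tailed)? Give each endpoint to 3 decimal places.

Inverse-Gamma(6.8, 21.6) quantiles: F⁻¹(0.16) and F⁻¹(0.84).
Equivalently, 1/σ² ~ Gamma(6.8, rate = 21.6); invert its 0.84 and 0.16 quantiles.
Posterior mean ≈ 3.724, SD ≈ 1.700; a Normal approximation gives roughly [2.034, 5.415].
Exact: lower = 2.316; upper = 5.061.

[2.316, 5.061]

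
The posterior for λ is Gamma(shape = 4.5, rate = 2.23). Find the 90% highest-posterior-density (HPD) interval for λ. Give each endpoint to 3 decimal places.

The posterior is unimodal and skewed, so the HPD interval has equal density at both endpoints and is the shortest 90% interval.
Solving f(0.545) = f(3.434) with F(3.434) − F(0.545) = 0.90 gives [0.545, 3.434].
For comparison, the equal-tailed interval is [0.746, 3.793]; the HPD is narrower and shifted toward the mode.

[0.545, 3.434]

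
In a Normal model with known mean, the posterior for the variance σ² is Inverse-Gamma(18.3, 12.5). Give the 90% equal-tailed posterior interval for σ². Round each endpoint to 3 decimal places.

Inverse-Gamma(18.3, 12.5) quantiles: F⁻¹(0.05) and F⁻¹(0.95).
Equivalently, 1/σ² ~ Gamma(18.3, rate = 12.5); invert its 0.95 and 0.05 quantiles.
Posterior mean ≈ 0.723, SD ≈ 0.179; a Normal approximation gives roughly [0.428, 1.017].
Exact: lower = 0.483; upper = 1.053.

[0.483, 1.053]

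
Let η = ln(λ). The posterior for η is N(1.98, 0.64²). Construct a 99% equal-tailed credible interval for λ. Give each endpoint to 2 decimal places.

[1.39, 37.66]

On the log scale the 99% interval is 1.98 ± 2.576 × 0.64 = [0.3315, 3.6285].
Exponentiate: [e^0.3315, e^3.6285] = [1.39, 37.66].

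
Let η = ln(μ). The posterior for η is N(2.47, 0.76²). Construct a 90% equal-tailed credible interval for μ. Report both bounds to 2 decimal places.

On the log scale the 90% interval is 2.47 ± 1.645 × 0.76 = [1.2199, 3.7201].
Exponentiate: [e^1.2199, e^3.7201] = [3.39, 41.27].

[3.39, 41.27]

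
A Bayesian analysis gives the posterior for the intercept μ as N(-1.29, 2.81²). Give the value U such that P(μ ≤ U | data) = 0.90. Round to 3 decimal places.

Need U with P(μ ≤ U) = 0.90: U = -1.29 + z_{0.1}·2.81.
z = 1.282; U = -1.29 + 1.282 × 2.81 = 2.311.

2.311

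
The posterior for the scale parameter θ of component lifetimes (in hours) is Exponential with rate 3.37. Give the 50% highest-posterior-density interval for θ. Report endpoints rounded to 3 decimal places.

[0.000, 0.206]

The exponential density is strictly decreasing on [0, ∞), so the HPD interval is anchored at 0: [0, q] with P(θ ≤ q) = 0.50.
q = −ln(1 − 0.50) / 3.37 = 0.6931 / 3.37 = 0.206.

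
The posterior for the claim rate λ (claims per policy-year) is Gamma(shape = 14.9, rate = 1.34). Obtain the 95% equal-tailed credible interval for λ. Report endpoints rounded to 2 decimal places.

Posterior: Gamma(shape 14.9, rate 1.34).
Equal-tailed 95% interval: Gamma(14.9, 1.34) quantiles at 0.025 and 0.975.
Posterior mean ≈ 11.12, SD ≈ 2.88; a Normal approximation gives roughly [5.47, 16.77].
Exact: lower = 6.21; upper = 17.44.

[6.21, 17.44]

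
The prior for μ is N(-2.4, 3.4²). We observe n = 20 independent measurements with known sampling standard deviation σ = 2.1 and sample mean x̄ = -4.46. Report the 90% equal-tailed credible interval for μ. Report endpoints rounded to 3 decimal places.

Posterior precision = 1/3.4² + 20/2.1² = 0.0865 + 4.5351 = 4.6217, so posterior SD = 0.4652.
Posterior mean = (-2.4/3.4² + 20·-4.46/2.1²) / 4.6217 = -4.4214.
Interval: -4.4214 ± 1.645 × 0.4652 → [-5.187, -3.656].

[-5.187, -3.656]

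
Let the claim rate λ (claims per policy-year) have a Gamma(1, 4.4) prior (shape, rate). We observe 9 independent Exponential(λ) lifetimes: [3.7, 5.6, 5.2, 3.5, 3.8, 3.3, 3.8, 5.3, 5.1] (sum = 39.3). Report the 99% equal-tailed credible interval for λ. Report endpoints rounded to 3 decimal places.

[0.085, 0.458]

Posterior: Gamma(1+9, 4.4+39.3) = Gamma(10, 43.7) (shape, rate).
Equal-tailed 99% interval: Gamma(10, 43.7) quantiles at 0.005 and 0.995.
Posterior mean ≈ 0.229, SD ≈ 0.072; a Normal approximation gives roughly [0.042, 0.415].
Exact: lower = 0.085; upper = 0.458.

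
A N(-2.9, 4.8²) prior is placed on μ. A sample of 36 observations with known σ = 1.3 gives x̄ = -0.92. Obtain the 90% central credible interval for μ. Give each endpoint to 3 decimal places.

[-1.280, -0.568]

Posterior precision = 1/4.8² + 36/1.3² = 0.0434 + 21.3018 = 21.3452, so posterior SD = 0.2164.
Posterior mean = (-2.9/4.8² + 36·-0.92/1.3²) / 21.3452 = -0.9240.
Interval: -0.9240 ± 1.645 × 0.2164 → [-1.280, -0.568].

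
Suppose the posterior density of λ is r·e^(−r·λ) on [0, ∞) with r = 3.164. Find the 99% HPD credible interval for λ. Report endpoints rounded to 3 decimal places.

The exponential density is strictly decreasing on [0, ∞), so the HPD interval is anchored at 0: [0, q] with P(λ ≤ q) = 0.99.
q = −ln(1 − 0.99) / 3.164 = 4.6052 / 3.164 = 1.455.

[0.000, 1.455]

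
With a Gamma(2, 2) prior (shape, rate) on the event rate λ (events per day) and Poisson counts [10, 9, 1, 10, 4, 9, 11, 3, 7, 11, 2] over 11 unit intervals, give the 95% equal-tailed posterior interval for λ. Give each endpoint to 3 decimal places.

Posterior: Gamma(2+77, 2+11) = Gamma(79, 13) (shape, rate).
Equal-tailed 95% interval: Gamma(79, 13) quantiles at 0.025 and 0.975.
Posterior mean ≈ 6.077, SD ≈ 0.684; a Normal approximation gives roughly [4.737, 7.417].
Exact: lower = 4.811; upper = 7.488.

[4.811, 7.488]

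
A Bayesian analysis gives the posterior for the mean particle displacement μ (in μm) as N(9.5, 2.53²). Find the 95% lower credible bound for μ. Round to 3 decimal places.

Need L with P(μ ≥ L) = 0.95: L = 9.5 − z_{0.05}·2.53.
z = 1.645; L = 9.5 − 1.645 × 2.53 = 5.339.

5.339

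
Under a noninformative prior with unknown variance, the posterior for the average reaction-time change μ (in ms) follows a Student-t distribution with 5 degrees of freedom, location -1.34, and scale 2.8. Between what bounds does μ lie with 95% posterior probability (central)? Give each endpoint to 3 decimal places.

The t_5 distribution is symmetric; the 95% interval is -1.34 ± t·2.8 with t_{0.975,5} = 2.571.
Half-width: 2.571 × 2.8 = 7.198.
-1.34 − 7.198 = -8.538; -1.34 + 7.198 = 5.858.

[-8.538, 5.858]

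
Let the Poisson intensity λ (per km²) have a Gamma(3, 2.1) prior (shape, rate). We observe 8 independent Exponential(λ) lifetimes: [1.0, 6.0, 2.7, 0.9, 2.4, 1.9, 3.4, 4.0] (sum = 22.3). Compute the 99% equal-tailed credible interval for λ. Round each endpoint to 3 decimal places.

Posterior: Gamma(3+8, 2.1+22.3) = Gamma(11, 24.4) (shape, rate).
Equal-tailed 99% interval: Gamma(11, 24.4) quantiles at 0.005 and 0.995.
Posterior mean ≈ 0.451, SD ≈ 0.136; a Normal approximation gives roughly [0.101, 0.801].
Exact: lower = 0.177; upper = 0.877.

[0.177, 0.877]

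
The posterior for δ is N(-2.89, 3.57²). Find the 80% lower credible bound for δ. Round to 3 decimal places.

-5.895

Need L with P(δ ≥ L) = 0.80: L = -2.89 − z_{0.2}·3.57.
z = 0.842; L = -2.89 − 0.842 × 3.57 = -5.895.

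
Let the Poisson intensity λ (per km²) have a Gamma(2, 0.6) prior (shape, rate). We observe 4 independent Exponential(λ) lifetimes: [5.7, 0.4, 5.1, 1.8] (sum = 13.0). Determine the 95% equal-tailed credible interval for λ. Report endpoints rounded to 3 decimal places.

[0.162, 0.858]

Posterior: Gamma(2+4, 0.6+13.0) = Gamma(6, 13.6) (shape, rate).
Equal-tailed 95% interval: Gamma(6, 13.6) quantiles at 0.025 and 0.975.
Posterior mean ≈ 0.441, SD ≈ 0.180; a Normal approximation gives roughly [0.088, 0.794].
Exact: lower = 0.162; upper = 0.858.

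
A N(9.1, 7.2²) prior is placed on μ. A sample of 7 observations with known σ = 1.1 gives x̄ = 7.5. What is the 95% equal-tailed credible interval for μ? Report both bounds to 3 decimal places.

Posterior precision = 1/7.2² + 7/1.1² = 0.0193 + 5.7851 = 5.8044, so posterior SD = 0.4151.
Posterior mean = (9.1/7.2² + 7·7.5/1.1²) / 5.8044 = 7.5053.
Interval: 7.5053 ± 1.960 × 0.4151 → [6.692, 8.319].

[6.692, 8.319]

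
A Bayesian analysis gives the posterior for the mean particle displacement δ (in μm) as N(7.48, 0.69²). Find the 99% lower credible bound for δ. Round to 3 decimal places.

5.875

Need L with P(δ ≥ L) = 0.99: L = 7.48 − z_{0.01}·0.69.
z = 2.326; L = 7.48 − 2.326 × 0.69 = 5.875.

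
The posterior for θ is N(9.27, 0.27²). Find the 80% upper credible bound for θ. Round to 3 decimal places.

Need U with P(θ ≤ U) = 0.80: U = 9.27 + z_{0.2}·0.27.
z = 0.842; U = 9.27 + 0.842 × 0.27 = 9.497.

9.497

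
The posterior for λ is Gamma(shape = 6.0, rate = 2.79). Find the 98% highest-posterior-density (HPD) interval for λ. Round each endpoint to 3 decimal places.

The posterior is unimodal and skewed, so the HPD interval has equal density at both endpoints and is the shortest 98% interval.
Solving f(0.498) = f(4.406) with F(4.406) − F(0.498) = 0.98 gives [0.498, 4.406].
For comparison, the equal-tailed interval is [0.640, 4.698]; the HPD is narrower and shifted toward the mode.

[0.498, 4.406]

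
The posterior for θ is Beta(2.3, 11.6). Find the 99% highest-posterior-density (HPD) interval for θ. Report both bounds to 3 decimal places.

[0.004, 0.447]

The posterior is unimodal and skewed, so the HPD interval has equal density at both endpoints and is the shortest 99% interval.
Solving f(0.004) = f(0.447) with F(0.447) − F(0.004) = 0.99 gives [0.004, 0.447].
For comparison, the equal-tailed interval is [0.013, 0.481]; the HPD is narrower and shifted toward the mode.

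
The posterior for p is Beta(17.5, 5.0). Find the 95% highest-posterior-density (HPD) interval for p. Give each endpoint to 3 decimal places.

[0.609, 0.933]

The posterior is unimodal and skewed, so the HPD interval has equal density at both endpoints and is the shortest 95% interval.
Solving f(0.609) = f(0.933) with F(0.933) − F(0.609) = 0.95 gives [0.609, 0.933].
For comparison, the equal-tailed interval is [0.589, 0.920]; the HPD is narrower and shifted toward the mode.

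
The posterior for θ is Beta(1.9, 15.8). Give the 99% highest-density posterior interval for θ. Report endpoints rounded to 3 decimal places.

The posterior is unimodal and skewed, so the HPD interval has equal density at both endpoints and is the shortest 99% interval.
Solving f(0.000) = f(0.328) with F(0.328) − F(0.000) = 0.99 gives [0.000, 0.328].
For comparison, the equal-tailed interval is [0.005, 0.360]; the HPD is narrower and shifted toward the mode.

[0.000, 0.328]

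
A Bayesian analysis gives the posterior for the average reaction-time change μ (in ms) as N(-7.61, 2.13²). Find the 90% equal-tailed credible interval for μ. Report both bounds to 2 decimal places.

[-11.11, -4.11]

The posterior is symmetric, so the 90% equal-tailed interval is μ = -7.61 ± z·2.13 with z = 1.645.
Half-width: 1.645 × 2.13 = 3.50.
-7.61 − 3.50 = -11.11; -7.61 + 3.50 = -4.11.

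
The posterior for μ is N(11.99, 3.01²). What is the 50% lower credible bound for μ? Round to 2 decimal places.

Need L with P(μ ≥ L) = 0.50: L = 11.99 − z_{0.5}·3.01.
z = 0.000; L = 11.99 − 0.000 × 3.01 = 11.99.

11.99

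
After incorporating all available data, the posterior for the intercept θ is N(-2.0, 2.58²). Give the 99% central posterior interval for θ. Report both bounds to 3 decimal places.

[-8.646, 4.646]

The posterior is symmetric, so the 99% equal-tailed interval is θ = -2.0 ± z·2.58 with z = 2.576.
Half-width: 2.576 × 2.58 = 6.646.
-2.0 − 6.646 = -8.646; -2.0 + 6.646 = 4.646.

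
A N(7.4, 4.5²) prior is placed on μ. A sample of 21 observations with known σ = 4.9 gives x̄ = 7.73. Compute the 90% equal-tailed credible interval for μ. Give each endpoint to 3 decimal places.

Posterior precision = 1/4.5² + 21/4.9² = 0.0494 + 0.8746 = 0.9240, so posterior SD = 1.0403.
Posterior mean = (7.4/4.5² + 21·7.73/4.9²) / 0.9240 = 7.7124.
Interval: 7.7124 ± 1.645 × 1.0403 → [6.001, 9.424].

[6.001, 9.424]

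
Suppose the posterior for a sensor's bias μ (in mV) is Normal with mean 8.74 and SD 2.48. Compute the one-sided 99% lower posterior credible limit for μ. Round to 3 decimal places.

2.971

Need L with P(μ ≥ L) = 0.99: L = 8.74 − z_{0.01}·2.48.
z = 2.326; L = 8.74 − 2.326 × 2.48 = 2.971.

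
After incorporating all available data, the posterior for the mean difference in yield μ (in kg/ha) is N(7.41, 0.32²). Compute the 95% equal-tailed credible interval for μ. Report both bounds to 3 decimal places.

[6.783, 8.037]

The posterior is symmetric, so the 95% equal-tailed interval is μ = 7.41 ± z·0.32 with z = 1.960.
Half-width: 1.960 × 0.32 = 0.627.
7.41 − 0.627 = 6.783; 7.41 + 0.627 = 8.037.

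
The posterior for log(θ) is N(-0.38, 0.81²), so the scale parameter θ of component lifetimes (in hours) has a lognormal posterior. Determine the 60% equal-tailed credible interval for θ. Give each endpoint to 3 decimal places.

On the log scale the 60% interval is -0.38 ± 0.842 × 0.81 = [-1.0617, 0.3017].
Exponentiate: [e^-1.0617, e^0.3017] = [0.346, 1.352].

[0.346, 1.352]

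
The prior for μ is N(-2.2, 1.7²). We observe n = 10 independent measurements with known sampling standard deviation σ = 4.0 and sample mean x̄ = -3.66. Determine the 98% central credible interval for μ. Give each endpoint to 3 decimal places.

[-5.501, -0.779]

Posterior precision = 1/1.7² + 10/4.0² = 0.3460 + 0.6250 = 0.9710, so posterior SD = 1.0148.
Posterior mean = (-2.2/1.7² + 10·-3.66/4.0²) / 0.9710 = -3.1397.
Interval: -3.1397 ± 2.326 × 1.0148 → [-5.501, -0.779].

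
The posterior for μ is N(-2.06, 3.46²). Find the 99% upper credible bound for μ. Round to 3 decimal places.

Need U with P(μ ≤ U) = 0.99: U = -2.06 + z_{0.01}·3.46.
z = 2.326; U = -2.06 + 2.326 × 3.46 = 5.989.

5.989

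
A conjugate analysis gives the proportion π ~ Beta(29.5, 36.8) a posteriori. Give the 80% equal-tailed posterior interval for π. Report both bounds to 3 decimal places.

Posterior: Beta(29.5, 36.8).
Equal-tailed 80% interval: the 0.1 and 0.9 quantiles of Beta(29.5, 36.8).
Posterior mean ≈ 0.445, SD ≈ 0.061; a Normal approximation gives roughly [0.367, 0.523].
Exact: F⁻¹(0.1) = 0.367; F⁻¹(0.9) = 0.523.

[0.367, 0.523]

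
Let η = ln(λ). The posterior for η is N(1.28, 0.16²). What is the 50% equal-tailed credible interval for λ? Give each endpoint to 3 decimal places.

[3.229, 4.007]

On the log scale the 50% interval is 1.28 ± 0.674 × 0.16 = [1.1721, 1.3879].
Exponentiate: [e^1.1721, e^1.3879] = [3.229, 4.007].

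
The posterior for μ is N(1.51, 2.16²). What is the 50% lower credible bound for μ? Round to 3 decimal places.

1.510

Need L with P(μ ≥ L) = 0.50: L = 1.51 − z_{0.5}·2.16.
z = 0.000; L = 1.51 − 0.000 × 2.16 = 1.510.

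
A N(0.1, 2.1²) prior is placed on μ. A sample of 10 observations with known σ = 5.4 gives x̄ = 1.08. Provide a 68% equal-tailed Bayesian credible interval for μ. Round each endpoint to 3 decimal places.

Posterior precision = 1/2.1² + 10/5.4² = 0.2268 + 0.3429 = 0.5697, so posterior SD = 1.3249.
Posterior mean = (0.1/2.1² + 10·1.08/5.4²) / 0.5697 = 0.6899.
Interval: 0.6899 ± 0.994 × 1.3249 → [-0.628, 2.007].

[-0.628, 2.007]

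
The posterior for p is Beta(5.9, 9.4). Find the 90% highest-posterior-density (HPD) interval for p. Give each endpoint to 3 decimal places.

The posterior is unimodal and skewed, so the HPD interval has equal density at both endpoints and is the shortest 90% interval.
Solving f(0.186) = f(0.581) with F(0.581) − F(0.186) = 0.90 gives [0.186, 0.581].
For comparison, the equal-tailed interval is [0.196, 0.593]; the HPD is narrower and shifted toward the mode.

[0.186, 0.581]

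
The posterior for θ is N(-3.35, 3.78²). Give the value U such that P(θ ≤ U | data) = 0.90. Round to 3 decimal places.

1.494

Need U with P(θ ≤ U) = 0.90: U = -3.35 + z_{0.1}·3.78.
z = 1.282; U = -3.35 + 1.282 × 3.78 = 1.494.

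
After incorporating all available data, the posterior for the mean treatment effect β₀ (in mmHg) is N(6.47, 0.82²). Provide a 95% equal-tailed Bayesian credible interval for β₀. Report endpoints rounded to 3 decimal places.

The posterior is symmetric, so the 95% equal-tailed interval is β₀ = 6.47 ± z·0.82 with z = 1.960.
Half-width: 1.960 × 0.82 = 1.607.
6.47 − 1.607 = 4.863; 6.47 + 1.607 = 8.077.

[4.863, 8.077]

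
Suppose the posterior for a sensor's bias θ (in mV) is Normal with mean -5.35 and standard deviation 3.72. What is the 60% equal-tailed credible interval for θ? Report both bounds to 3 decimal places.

The posterior is symmetric, so the 60% equal-tailed interval is θ = -5.35 ± z·3.72 with z = 0.842.
Half-width: 0.842 × 3.72 = 3.131.
-5.35 − 3.131 = -8.481; -5.35 + 3.131 = -2.219.

[-8.481, -2.219]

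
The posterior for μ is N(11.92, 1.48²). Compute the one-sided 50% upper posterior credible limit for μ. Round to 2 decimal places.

11.92

Need U with P(μ ≤ U) = 0.50: U = 11.92 + z_{0.5}·1.48.
z = 0.000; U = 11.92 + 0.000 × 1.48 = 11.92.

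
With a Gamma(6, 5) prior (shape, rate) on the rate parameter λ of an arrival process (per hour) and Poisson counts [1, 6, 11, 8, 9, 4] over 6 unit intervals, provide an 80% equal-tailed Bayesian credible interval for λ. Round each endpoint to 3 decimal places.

Posterior: Gamma(6+39, 5+6) = Gamma(45, 11) (shape, rate).
Equal-tailed 80% interval: Gamma(45, 11) quantiles at 0.1 and 0.9.
Posterior mean ≈ 4.091, SD ≈ 0.610; a Normal approximation gives roughly [3.309, 4.872].
Exact: lower = 3.331; upper = 4.889.

[3.331, 4.889]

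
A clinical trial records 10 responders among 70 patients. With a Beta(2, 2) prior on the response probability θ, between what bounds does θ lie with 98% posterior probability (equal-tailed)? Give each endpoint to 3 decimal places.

[0.077, 0.273]

Posterior: Beta(2+10, 2+60) = Beta(12, 62).
Equal-tailed 98% interval: the 0.01 and 0.99 quantiles of Beta(12, 62).
Posterior mean ≈ 0.162, SD ≈ 0.043; a Normal approximation gives roughly [0.063, 0.261].
Exact: F⁻¹(0.01) = 0.077; F⁻¹(0.99) = 0.273.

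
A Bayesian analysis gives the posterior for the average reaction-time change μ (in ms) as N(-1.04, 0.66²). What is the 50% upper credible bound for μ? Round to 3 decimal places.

Need U with P(μ ≤ U) = 0.50: U = -1.04 + z_{0.5}·0.66.
z = 0.000; U = -1.04 + 0.000 × 0.66 = -1.040.

-1.040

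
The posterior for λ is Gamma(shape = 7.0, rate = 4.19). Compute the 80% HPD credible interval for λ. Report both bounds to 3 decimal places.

The posterior is unimodal and skewed, so the HPD interval has equal density at both endpoints and is the shortest 80% interval.
Solving f(0.800) = f(2.331) with F(2.331) − F(0.800) = 0.80 gives [0.800, 2.331].
For comparison, the equal-tailed interval is [0.930, 2.514]; the HPD is narrower and shifted toward the mode.

[0.800, 2.331]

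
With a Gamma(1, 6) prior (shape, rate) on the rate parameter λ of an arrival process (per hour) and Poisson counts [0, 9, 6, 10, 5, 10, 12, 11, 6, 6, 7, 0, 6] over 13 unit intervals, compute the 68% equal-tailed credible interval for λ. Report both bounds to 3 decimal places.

[4.191, 5.177]

Posterior: Gamma(1+88, 6+13) = Gamma(89, 19) (shape, rate).
Equal-tailed 68% interval: Gamma(89, 19) quantiles at 0.16 and 0.84.
Posterior mean ≈ 4.684, SD ≈ 0.497; a Normal approximation gives roughly [4.190, 5.178].
Exact: lower = 4.191; upper = 5.177.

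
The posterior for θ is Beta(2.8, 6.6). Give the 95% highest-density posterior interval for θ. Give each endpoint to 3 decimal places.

[0.048, 0.572]

The posterior is unimodal and skewed, so the HPD interval has equal density at both endpoints and is the shortest 95% interval.
Solving f(0.048) = f(0.572) with F(0.572) − F(0.048) = 0.95 gives [0.048, 0.572].
For comparison, the equal-tailed interval is [0.069, 0.607]; the HPD is narrower and shifted toward the mode.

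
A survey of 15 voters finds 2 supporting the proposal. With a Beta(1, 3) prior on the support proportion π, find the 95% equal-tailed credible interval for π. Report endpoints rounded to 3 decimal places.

[0.036, 0.347]

Posterior: Beta(1+2, 3+13) = Beta(3, 16).
Equal-tailed 95% interval: the 0.025 and 0.975 quantiles of Beta(3, 16).
Posterior mean ≈ 0.158, SD ≈ 0.082; a Normal approximation gives roughly [-0.002, 0.318].
Exact: F⁻¹(0.025) = 0.036; F⁻¹(0.975) = 0.347.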